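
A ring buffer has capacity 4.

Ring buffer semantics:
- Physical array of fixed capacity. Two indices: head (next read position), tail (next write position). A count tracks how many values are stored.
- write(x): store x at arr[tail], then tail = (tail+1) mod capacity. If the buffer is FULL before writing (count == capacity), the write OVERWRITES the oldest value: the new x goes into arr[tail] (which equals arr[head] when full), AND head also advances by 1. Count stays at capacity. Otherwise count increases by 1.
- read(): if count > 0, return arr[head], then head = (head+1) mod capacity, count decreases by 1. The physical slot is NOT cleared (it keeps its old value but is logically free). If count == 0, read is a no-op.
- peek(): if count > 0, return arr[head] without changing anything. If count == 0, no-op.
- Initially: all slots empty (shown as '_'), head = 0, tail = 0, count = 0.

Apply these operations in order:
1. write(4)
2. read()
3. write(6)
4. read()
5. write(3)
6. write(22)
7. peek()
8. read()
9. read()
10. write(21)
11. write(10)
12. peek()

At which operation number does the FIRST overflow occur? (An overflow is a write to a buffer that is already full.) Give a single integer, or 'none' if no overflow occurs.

Answer: none

Derivation:
After op 1 (write(4)): arr=[4 _ _ _] head=0 tail=1 count=1
After op 2 (read()): arr=[4 _ _ _] head=1 tail=1 count=0
After op 3 (write(6)): arr=[4 6 _ _] head=1 tail=2 count=1
After op 4 (read()): arr=[4 6 _ _] head=2 tail=2 count=0
After op 5 (write(3)): arr=[4 6 3 _] head=2 tail=3 count=1
After op 6 (write(22)): arr=[4 6 3 22] head=2 tail=0 count=2
After op 7 (peek()): arr=[4 6 3 22] head=2 tail=0 count=2
After op 8 (read()): arr=[4 6 3 22] head=3 tail=0 count=1
After op 9 (read()): arr=[4 6 3 22] head=0 tail=0 count=0
After op 10 (write(21)): arr=[21 6 3 22] head=0 tail=1 count=1
After op 11 (write(10)): arr=[21 10 3 22] head=0 tail=2 count=2
After op 12 (peek()): arr=[21 10 3 22] head=0 tail=2 count=2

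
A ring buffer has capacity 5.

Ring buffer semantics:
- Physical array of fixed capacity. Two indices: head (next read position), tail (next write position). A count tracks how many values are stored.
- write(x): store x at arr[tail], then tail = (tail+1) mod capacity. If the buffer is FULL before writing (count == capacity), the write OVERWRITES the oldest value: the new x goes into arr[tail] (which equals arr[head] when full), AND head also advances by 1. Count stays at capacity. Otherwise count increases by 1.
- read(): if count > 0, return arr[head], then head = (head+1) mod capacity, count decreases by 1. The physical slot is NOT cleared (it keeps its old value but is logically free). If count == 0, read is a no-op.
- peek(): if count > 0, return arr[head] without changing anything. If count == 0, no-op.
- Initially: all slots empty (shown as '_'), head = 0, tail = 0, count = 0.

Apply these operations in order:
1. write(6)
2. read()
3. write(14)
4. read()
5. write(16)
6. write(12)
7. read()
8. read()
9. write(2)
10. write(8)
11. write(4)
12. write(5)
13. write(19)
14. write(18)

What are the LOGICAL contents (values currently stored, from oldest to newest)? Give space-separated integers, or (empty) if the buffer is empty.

After op 1 (write(6)): arr=[6 _ _ _ _] head=0 tail=1 count=1
After op 2 (read()): arr=[6 _ _ _ _] head=1 tail=1 count=0
After op 3 (write(14)): arr=[6 14 _ _ _] head=1 tail=2 count=1
After op 4 (read()): arr=[6 14 _ _ _] head=2 tail=2 count=0
After op 5 (write(16)): arr=[6 14 16 _ _] head=2 tail=3 count=1
After op 6 (write(12)): arr=[6 14 16 12 _] head=2 tail=4 count=2
After op 7 (read()): arr=[6 14 16 12 _] head=3 tail=4 count=1
After op 8 (read()): arr=[6 14 16 12 _] head=4 tail=4 count=0
After op 9 (write(2)): arr=[6 14 16 12 2] head=4 tail=0 count=1
After op 10 (write(8)): arr=[8 14 16 12 2] head=4 tail=1 count=2
After op 11 (write(4)): arr=[8 4 16 12 2] head=4 tail=2 count=3
After op 12 (write(5)): arr=[8 4 5 12 2] head=4 tail=3 count=4
After op 13 (write(19)): arr=[8 4 5 19 2] head=4 tail=4 count=5
After op 14 (write(18)): arr=[8 4 5 19 18] head=0 tail=0 count=5

Answer: 8 4 5 19 18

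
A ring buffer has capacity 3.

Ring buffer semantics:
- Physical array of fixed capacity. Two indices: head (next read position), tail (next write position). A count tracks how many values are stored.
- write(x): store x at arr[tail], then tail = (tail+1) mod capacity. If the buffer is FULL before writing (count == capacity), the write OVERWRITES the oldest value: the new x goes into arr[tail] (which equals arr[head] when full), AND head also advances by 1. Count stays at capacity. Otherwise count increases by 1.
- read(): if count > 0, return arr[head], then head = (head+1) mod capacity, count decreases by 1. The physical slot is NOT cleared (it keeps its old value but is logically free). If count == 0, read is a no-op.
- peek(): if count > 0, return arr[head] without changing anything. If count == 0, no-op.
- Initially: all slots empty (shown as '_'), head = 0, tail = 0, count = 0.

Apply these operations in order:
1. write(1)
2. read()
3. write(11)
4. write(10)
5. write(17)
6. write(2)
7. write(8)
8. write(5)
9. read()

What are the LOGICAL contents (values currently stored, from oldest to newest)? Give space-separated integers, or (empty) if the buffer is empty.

Answer: 8 5

Derivation:
After op 1 (write(1)): arr=[1 _ _] head=0 tail=1 count=1
After op 2 (read()): arr=[1 _ _] head=1 tail=1 count=0
After op 3 (write(11)): arr=[1 11 _] head=1 tail=2 count=1
After op 4 (write(10)): arr=[1 11 10] head=1 tail=0 count=2
After op 5 (write(17)): arr=[17 11 10] head=1 tail=1 count=3
After op 6 (write(2)): arr=[17 2 10] head=2 tail=2 count=3
After op 7 (write(8)): arr=[17 2 8] head=0 tail=0 count=3
After op 8 (write(5)): arr=[5 2 8] head=1 tail=1 count=3
After op 9 (read()): arr=[5 2 8] head=2 tail=1 count=2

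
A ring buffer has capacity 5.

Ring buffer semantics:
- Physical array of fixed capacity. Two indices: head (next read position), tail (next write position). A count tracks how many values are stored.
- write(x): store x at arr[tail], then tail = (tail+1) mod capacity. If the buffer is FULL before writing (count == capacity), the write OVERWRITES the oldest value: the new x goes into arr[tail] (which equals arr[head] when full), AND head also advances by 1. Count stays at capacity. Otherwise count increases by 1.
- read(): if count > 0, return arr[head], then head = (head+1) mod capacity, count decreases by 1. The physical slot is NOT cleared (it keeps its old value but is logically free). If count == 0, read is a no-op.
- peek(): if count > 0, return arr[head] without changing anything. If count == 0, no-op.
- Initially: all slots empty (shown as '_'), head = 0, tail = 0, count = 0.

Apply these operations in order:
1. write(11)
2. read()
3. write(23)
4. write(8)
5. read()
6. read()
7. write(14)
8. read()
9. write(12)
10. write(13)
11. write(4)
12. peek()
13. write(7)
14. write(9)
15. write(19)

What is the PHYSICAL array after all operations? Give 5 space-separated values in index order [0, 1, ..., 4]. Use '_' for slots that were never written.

After op 1 (write(11)): arr=[11 _ _ _ _] head=0 tail=1 count=1
After op 2 (read()): arr=[11 _ _ _ _] head=1 tail=1 count=0
After op 3 (write(23)): arr=[11 23 _ _ _] head=1 tail=2 count=1
After op 4 (write(8)): arr=[11 23 8 _ _] head=1 tail=3 count=2
After op 5 (read()): arr=[11 23 8 _ _] head=2 tail=3 count=1
After op 6 (read()): arr=[11 23 8 _ _] head=3 tail=3 count=0
After op 7 (write(14)): arr=[11 23 8 14 _] head=3 tail=4 count=1
After op 8 (read()): arr=[11 23 8 14 _] head=4 tail=4 count=0
After op 9 (write(12)): arr=[11 23 8 14 12] head=4 tail=0 count=1
After op 10 (write(13)): arr=[13 23 8 14 12] head=4 tail=1 count=2
After op 11 (write(4)): arr=[13 4 8 14 12] head=4 tail=2 count=3
After op 12 (peek()): arr=[13 4 8 14 12] head=4 tail=2 count=3
After op 13 (write(7)): arr=[13 4 7 14 12] head=4 tail=3 count=4
After op 14 (write(9)): arr=[13 4 7 9 12] head=4 tail=4 count=5
After op 15 (write(19)): arr=[13 4 7 9 19] head=0 tail=0 count=5

Answer: 13 4 7 9 19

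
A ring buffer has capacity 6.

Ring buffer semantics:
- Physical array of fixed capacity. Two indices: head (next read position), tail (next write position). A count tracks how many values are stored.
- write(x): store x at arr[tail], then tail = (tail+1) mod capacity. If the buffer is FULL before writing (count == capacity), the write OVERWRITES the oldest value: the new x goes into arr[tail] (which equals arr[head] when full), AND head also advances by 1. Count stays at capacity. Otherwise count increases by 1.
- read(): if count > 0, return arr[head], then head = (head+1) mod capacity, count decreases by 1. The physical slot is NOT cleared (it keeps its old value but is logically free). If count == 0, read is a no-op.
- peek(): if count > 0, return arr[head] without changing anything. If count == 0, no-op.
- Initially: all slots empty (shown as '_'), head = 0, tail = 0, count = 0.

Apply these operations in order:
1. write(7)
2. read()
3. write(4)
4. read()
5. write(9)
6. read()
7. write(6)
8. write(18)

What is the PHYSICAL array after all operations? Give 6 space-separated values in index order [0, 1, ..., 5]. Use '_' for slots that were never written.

Answer: 7 4 9 6 18 _

Derivation:
After op 1 (write(7)): arr=[7 _ _ _ _ _] head=0 tail=1 count=1
After op 2 (read()): arr=[7 _ _ _ _ _] head=1 tail=1 count=0
After op 3 (write(4)): arr=[7 4 _ _ _ _] head=1 tail=2 count=1
After op 4 (read()): arr=[7 4 _ _ _ _] head=2 tail=2 count=0
After op 5 (write(9)): arr=[7 4 9 _ _ _] head=2 tail=3 count=1
After op 6 (read()): arr=[7 4 9 _ _ _] head=3 tail=3 count=0
After op 7 (write(6)): arr=[7 4 9 6 _ _] head=3 tail=4 count=1
After op 8 (write(18)): arr=[7 4 9 6 18 _] head=3 tail=5 count=2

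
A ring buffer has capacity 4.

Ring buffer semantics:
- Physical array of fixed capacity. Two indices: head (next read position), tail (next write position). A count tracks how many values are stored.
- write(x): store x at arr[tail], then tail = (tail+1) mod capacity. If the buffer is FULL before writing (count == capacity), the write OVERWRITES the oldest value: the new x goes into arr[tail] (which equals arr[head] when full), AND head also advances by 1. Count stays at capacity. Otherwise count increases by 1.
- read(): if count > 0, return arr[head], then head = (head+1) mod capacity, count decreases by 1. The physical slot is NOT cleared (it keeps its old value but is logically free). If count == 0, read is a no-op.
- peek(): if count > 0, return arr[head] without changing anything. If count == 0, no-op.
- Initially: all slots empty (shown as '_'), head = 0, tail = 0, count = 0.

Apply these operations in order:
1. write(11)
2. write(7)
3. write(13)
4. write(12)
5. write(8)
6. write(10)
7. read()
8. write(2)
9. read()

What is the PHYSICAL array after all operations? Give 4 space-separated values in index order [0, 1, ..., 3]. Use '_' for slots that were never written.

Answer: 8 10 2 12

Derivation:
After op 1 (write(11)): arr=[11 _ _ _] head=0 tail=1 count=1
After op 2 (write(7)): arr=[11 7 _ _] head=0 tail=2 count=2
After op 3 (write(13)): arr=[11 7 13 _] head=0 tail=3 count=3
After op 4 (write(12)): arr=[11 7 13 12] head=0 tail=0 count=4
After op 5 (write(8)): arr=[8 7 13 12] head=1 tail=1 count=4
After op 6 (write(10)): arr=[8 10 13 12] head=2 tail=2 count=4
After op 7 (read()): arr=[8 10 13 12] head=3 tail=2 count=3
After op 8 (write(2)): arr=[8 10 2 12] head=3 tail=3 count=4
After op 9 (read()): arr=[8 10 2 12] head=0 tail=3 count=3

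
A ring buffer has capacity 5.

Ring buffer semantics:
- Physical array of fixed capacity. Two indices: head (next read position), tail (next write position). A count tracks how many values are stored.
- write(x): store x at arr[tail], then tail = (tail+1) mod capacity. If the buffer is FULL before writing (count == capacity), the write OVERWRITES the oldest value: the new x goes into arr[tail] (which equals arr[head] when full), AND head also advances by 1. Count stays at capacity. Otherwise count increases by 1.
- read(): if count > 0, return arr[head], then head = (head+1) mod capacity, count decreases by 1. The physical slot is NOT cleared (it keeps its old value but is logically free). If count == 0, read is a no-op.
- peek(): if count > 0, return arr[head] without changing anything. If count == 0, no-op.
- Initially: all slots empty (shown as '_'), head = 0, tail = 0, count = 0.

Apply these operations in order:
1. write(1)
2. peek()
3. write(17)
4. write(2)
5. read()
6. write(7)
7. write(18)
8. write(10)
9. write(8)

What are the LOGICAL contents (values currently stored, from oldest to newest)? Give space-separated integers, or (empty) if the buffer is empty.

After op 1 (write(1)): arr=[1 _ _ _ _] head=0 tail=1 count=1
After op 2 (peek()): arr=[1 _ _ _ _] head=0 tail=1 count=1
After op 3 (write(17)): arr=[1 17 _ _ _] head=0 tail=2 count=2
After op 4 (write(2)): arr=[1 17 2 _ _] head=0 tail=3 count=3
After op 5 (read()): arr=[1 17 2 _ _] head=1 tail=3 count=2
After op 6 (write(7)): arr=[1 17 2 7 _] head=1 tail=4 count=3
After op 7 (write(18)): arr=[1 17 2 7 18] head=1 tail=0 count=4
After op 8 (write(10)): arr=[10 17 2 7 18] head=1 tail=1 count=5
After op 9 (write(8)): arr=[10 8 2 7 18] head=2 tail=2 count=5

Answer: 2 7 18 10 8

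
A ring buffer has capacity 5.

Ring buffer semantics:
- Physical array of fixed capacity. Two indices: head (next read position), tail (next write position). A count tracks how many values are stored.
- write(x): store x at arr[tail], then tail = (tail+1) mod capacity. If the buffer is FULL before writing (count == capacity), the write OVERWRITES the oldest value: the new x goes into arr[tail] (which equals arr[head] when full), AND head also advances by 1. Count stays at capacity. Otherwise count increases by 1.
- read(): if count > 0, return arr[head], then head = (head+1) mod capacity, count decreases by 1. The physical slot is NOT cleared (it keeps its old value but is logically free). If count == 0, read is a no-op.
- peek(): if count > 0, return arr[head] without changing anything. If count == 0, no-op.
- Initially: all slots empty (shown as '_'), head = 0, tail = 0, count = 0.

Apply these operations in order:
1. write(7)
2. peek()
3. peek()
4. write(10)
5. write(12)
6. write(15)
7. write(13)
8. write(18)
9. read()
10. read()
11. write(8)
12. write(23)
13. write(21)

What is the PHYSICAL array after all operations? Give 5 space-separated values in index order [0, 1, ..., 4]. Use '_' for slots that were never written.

Answer: 18 8 23 21 13

Derivation:
After op 1 (write(7)): arr=[7 _ _ _ _] head=0 tail=1 count=1
After op 2 (peek()): arr=[7 _ _ _ _] head=0 tail=1 count=1
After op 3 (peek()): arr=[7 _ _ _ _] head=0 tail=1 count=1
After op 4 (write(10)): arr=[7 10 _ _ _] head=0 tail=2 count=2
After op 5 (write(12)): arr=[7 10 12 _ _] head=0 tail=3 count=3
After op 6 (write(15)): arr=[7 10 12 15 _] head=0 tail=4 count=4
After op 7 (write(13)): arr=[7 10 12 15 13] head=0 tail=0 count=5
After op 8 (write(18)): arr=[18 10 12 15 13] head=1 tail=1 count=5
After op 9 (read()): arr=[18 10 12 15 13] head=2 tail=1 count=4
After op 10 (read()): arr=[18 10 12 15 13] head=3 tail=1 count=3
After op 11 (write(8)): arr=[18 8 12 15 13] head=3 tail=2 count=4
After op 12 (write(23)): arr=[18 8 23 15 13] head=3 tail=3 count=5
After op 13 (write(21)): arr=[18 8 23 21 13] head=4 tail=4 count=5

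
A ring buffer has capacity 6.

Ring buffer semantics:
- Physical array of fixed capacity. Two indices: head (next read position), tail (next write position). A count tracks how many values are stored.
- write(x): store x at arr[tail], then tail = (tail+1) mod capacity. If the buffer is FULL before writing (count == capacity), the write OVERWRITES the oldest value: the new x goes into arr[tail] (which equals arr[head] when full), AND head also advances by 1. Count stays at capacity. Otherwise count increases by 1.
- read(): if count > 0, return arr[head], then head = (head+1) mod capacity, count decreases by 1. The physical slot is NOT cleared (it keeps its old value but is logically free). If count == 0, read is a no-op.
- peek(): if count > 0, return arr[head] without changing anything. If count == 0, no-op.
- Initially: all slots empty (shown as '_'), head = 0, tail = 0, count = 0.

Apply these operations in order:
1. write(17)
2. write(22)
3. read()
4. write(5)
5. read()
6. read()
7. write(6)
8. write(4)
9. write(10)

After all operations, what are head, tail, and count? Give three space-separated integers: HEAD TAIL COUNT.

Answer: 3 0 3

Derivation:
After op 1 (write(17)): arr=[17 _ _ _ _ _] head=0 tail=1 count=1
After op 2 (write(22)): arr=[17 22 _ _ _ _] head=0 tail=2 count=2
After op 3 (read()): arr=[17 22 _ _ _ _] head=1 tail=2 count=1
After op 4 (write(5)): arr=[17 22 5 _ _ _] head=1 tail=3 count=2
After op 5 (read()): arr=[17 22 5 _ _ _] head=2 tail=3 count=1
After op 6 (read()): arr=[17 22 5 _ _ _] head=3 tail=3 count=0
After op 7 (write(6)): arr=[17 22 5 6 _ _] head=3 tail=4 count=1
After op 8 (write(4)): arr=[17 22 5 6 4 _] head=3 tail=5 count=2
After op 9 (write(10)): arr=[17 22 5 6 4 10] head=3 tail=0 count=3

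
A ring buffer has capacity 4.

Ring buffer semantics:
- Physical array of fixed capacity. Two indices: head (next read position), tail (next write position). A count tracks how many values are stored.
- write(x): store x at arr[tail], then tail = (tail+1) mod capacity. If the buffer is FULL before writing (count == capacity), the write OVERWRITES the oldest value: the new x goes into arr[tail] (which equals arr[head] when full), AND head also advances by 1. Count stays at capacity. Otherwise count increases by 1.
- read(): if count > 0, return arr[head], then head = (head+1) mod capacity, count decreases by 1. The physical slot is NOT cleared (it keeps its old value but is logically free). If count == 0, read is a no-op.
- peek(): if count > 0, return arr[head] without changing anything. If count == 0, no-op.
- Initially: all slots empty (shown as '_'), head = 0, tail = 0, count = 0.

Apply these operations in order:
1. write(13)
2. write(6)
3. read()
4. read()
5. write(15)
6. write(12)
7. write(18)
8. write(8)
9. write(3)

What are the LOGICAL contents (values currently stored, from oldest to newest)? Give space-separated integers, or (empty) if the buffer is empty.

Answer: 12 18 8 3

Derivation:
After op 1 (write(13)): arr=[13 _ _ _] head=0 tail=1 count=1
After op 2 (write(6)): arr=[13 6 _ _] head=0 tail=2 count=2
After op 3 (read()): arr=[13 6 _ _] head=1 tail=2 count=1
After op 4 (read()): arr=[13 6 _ _] head=2 tail=2 count=0
After op 5 (write(15)): arr=[13 6 15 _] head=2 tail=3 count=1
After op 6 (write(12)): arr=[13 6 15 12] head=2 tail=0 count=2
After op 7 (write(18)): arr=[18 6 15 12] head=2 tail=1 count=3
After op 8 (write(8)): arr=[18 8 15 12] head=2 tail=2 count=4
After op 9 (write(3)): arr=[18 8 3 12] head=3 tail=3 count=4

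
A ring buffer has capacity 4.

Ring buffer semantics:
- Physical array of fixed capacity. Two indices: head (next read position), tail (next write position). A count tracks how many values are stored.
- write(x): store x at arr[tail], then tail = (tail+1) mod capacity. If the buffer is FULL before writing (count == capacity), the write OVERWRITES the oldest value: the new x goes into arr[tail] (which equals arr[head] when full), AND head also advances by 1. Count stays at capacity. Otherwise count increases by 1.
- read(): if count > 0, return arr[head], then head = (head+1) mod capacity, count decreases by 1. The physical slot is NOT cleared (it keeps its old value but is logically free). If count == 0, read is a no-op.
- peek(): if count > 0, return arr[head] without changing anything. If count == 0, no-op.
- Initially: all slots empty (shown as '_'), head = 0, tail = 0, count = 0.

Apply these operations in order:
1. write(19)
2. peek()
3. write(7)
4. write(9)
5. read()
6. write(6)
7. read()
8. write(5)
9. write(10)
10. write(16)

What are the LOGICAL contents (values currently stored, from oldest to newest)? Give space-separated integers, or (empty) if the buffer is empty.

After op 1 (write(19)): arr=[19 _ _ _] head=0 tail=1 count=1
After op 2 (peek()): arr=[19 _ _ _] head=0 tail=1 count=1
After op 3 (write(7)): arr=[19 7 _ _] head=0 tail=2 count=2
After op 4 (write(9)): arr=[19 7 9 _] head=0 tail=3 count=3
After op 5 (read()): arr=[19 7 9 _] head=1 tail=3 count=2
After op 6 (write(6)): arr=[19 7 9 6] head=1 tail=0 count=3
After op 7 (read()): arr=[19 7 9 6] head=2 tail=0 count=2
After op 8 (write(5)): arr=[5 7 9 6] head=2 tail=1 count=3
After op 9 (write(10)): arr=[5 10 9 6] head=2 tail=2 count=4
After op 10 (write(16)): arr=[5 10 16 6] head=3 tail=3 count=4

Answer: 6 5 10 16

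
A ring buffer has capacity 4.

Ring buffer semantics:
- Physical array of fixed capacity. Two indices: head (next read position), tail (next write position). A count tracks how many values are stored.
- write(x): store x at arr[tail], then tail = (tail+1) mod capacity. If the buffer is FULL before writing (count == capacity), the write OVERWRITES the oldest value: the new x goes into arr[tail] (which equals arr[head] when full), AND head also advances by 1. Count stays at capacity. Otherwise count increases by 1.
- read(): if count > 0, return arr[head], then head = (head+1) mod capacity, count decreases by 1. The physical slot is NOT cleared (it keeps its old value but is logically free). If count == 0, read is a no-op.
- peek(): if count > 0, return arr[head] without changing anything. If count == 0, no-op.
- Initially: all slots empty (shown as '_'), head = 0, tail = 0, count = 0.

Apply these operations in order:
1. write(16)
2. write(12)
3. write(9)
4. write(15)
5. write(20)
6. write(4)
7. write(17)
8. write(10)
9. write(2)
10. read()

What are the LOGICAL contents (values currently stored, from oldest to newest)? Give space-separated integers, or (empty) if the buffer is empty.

After op 1 (write(16)): arr=[16 _ _ _] head=0 tail=1 count=1
After op 2 (write(12)): arr=[16 12 _ _] head=0 tail=2 count=2
After op 3 (write(9)): arr=[16 12 9 _] head=0 tail=3 count=3
After op 4 (write(15)): arr=[16 12 9 15] head=0 tail=0 count=4
After op 5 (write(20)): arr=[20 12 9 15] head=1 tail=1 count=4
After op 6 (write(4)): arr=[20 4 9 15] head=2 tail=2 count=4
After op 7 (write(17)): arr=[20 4 17 15] head=3 tail=3 count=4
After op 8 (write(10)): arr=[20 4 17 10] head=0 tail=0 count=4
After op 9 (write(2)): arr=[2 4 17 10] head=1 tail=1 count=4
After op 10 (read()): arr=[2 4 17 10] head=2 tail=1 count=3

Answer: 17 10 2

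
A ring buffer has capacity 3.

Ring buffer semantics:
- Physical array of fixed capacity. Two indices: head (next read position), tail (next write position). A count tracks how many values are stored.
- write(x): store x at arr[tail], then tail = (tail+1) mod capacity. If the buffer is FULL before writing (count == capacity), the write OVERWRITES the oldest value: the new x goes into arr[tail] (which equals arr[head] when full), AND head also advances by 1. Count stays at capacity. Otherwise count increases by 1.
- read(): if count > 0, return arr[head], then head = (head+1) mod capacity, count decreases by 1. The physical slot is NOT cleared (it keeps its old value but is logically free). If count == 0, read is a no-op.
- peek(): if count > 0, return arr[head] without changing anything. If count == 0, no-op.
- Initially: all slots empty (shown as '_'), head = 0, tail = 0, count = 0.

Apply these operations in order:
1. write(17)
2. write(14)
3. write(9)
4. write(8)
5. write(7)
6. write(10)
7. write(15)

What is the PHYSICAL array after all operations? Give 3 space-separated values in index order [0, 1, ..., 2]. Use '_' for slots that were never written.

After op 1 (write(17)): arr=[17 _ _] head=0 tail=1 count=1
After op 2 (write(14)): arr=[17 14 _] head=0 tail=2 count=2
After op 3 (write(9)): arr=[17 14 9] head=0 tail=0 count=3
After op 4 (write(8)): arr=[8 14 9] head=1 tail=1 count=3
After op 5 (write(7)): arr=[8 7 9] head=2 tail=2 count=3
After op 6 (write(10)): arr=[8 7 10] head=0 tail=0 count=3
After op 7 (write(15)): arr=[15 7 10] head=1 tail=1 count=3

Answer: 15 7 10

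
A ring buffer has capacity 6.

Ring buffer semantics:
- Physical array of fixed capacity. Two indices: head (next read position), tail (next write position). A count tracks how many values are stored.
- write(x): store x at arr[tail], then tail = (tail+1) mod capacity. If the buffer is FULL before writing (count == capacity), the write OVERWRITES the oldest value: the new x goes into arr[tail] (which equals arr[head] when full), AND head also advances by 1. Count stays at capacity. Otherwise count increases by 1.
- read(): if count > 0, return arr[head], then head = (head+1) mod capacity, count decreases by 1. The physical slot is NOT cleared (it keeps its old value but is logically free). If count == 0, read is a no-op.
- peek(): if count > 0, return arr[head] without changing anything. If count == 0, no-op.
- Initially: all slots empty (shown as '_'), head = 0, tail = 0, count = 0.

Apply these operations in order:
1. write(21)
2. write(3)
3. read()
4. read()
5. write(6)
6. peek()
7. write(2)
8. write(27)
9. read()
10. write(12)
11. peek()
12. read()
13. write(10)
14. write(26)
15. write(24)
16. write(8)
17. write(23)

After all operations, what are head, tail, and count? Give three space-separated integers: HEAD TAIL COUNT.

After op 1 (write(21)): arr=[21 _ _ _ _ _] head=0 tail=1 count=1
After op 2 (write(3)): arr=[21 3 _ _ _ _] head=0 tail=2 count=2
After op 3 (read()): arr=[21 3 _ _ _ _] head=1 tail=2 count=1
After op 4 (read()): arr=[21 3 _ _ _ _] head=2 tail=2 count=0
After op 5 (write(6)): arr=[21 3 6 _ _ _] head=2 tail=3 count=1
After op 6 (peek()): arr=[21 3 6 _ _ _] head=2 tail=3 count=1
After op 7 (write(2)): arr=[21 3 6 2 _ _] head=2 tail=4 count=2
After op 8 (write(27)): arr=[21 3 6 2 27 _] head=2 tail=5 count=3
After op 9 (read()): arr=[21 3 6 2 27 _] head=3 tail=5 count=2
After op 10 (write(12)): arr=[21 3 6 2 27 12] head=3 tail=0 count=3
After op 11 (peek()): arr=[21 3 6 2 27 12] head=3 tail=0 count=3
After op 12 (read()): arr=[21 3 6 2 27 12] head=4 tail=0 count=2
After op 13 (write(10)): arr=[10 3 6 2 27 12] head=4 tail=1 count=3
After op 14 (write(26)): arr=[10 26 6 2 27 12] head=4 tail=2 count=4
After op 15 (write(24)): arr=[10 26 24 2 27 12] head=4 tail=3 count=5
After op 16 (write(8)): arr=[10 26 24 8 27 12] head=4 tail=4 count=6
After op 17 (write(23)): arr=[10 26 24 8 23 12] head=5 tail=5 count=6

Answer: 5 5 6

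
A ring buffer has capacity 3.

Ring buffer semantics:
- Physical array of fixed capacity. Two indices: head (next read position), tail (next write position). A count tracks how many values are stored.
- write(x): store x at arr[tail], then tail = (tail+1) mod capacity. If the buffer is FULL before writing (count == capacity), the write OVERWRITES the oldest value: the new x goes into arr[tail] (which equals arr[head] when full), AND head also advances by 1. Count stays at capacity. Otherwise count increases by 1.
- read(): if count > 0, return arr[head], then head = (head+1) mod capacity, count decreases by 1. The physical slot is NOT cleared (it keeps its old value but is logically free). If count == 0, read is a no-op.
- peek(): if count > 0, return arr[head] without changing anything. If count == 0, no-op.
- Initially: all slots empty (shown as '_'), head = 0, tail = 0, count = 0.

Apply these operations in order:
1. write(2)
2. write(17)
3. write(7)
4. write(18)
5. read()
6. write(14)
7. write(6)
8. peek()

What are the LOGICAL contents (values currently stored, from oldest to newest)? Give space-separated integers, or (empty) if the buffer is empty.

Answer: 18 14 6

Derivation:
After op 1 (write(2)): arr=[2 _ _] head=0 tail=1 count=1
After op 2 (write(17)): arr=[2 17 _] head=0 tail=2 count=2
After op 3 (write(7)): arr=[2 17 7] head=0 tail=0 count=3
After op 4 (write(18)): arr=[18 17 7] head=1 tail=1 count=3
After op 5 (read()): arr=[18 17 7] head=2 tail=1 count=2
After op 6 (write(14)): arr=[18 14 7] head=2 tail=2 count=3
After op 7 (write(6)): arr=[18 14 6] head=0 tail=0 count=3
After op 8 (peek()): arr=[18 14 6] head=0 tail=0 count=3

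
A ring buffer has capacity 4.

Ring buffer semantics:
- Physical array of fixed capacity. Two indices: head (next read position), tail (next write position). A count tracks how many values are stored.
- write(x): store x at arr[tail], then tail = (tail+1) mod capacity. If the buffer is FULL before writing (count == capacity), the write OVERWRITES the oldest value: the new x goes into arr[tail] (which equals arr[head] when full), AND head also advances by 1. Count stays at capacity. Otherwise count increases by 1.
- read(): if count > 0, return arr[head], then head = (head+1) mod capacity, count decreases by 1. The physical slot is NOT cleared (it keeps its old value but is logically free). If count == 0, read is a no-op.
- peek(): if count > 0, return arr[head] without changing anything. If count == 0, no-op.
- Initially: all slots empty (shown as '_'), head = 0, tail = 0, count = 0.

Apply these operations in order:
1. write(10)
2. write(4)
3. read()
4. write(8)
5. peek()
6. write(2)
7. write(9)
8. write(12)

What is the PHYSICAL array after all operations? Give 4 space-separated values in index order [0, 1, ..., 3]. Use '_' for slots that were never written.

After op 1 (write(10)): arr=[10 _ _ _] head=0 tail=1 count=1
After op 2 (write(4)): arr=[10 4 _ _] head=0 tail=2 count=2
After op 3 (read()): arr=[10 4 _ _] head=1 tail=2 count=1
After op 4 (write(8)): arr=[10 4 8 _] head=1 tail=3 count=2
After op 5 (peek()): arr=[10 4 8 _] head=1 tail=3 count=2
After op 6 (write(2)): arr=[10 4 8 2] head=1 tail=0 count=3
After op 7 (write(9)): arr=[9 4 8 2] head=1 tail=1 count=4
After op 8 (write(12)): arr=[9 12 8 2] head=2 tail=2 count=4

Answer: 9 12 8 2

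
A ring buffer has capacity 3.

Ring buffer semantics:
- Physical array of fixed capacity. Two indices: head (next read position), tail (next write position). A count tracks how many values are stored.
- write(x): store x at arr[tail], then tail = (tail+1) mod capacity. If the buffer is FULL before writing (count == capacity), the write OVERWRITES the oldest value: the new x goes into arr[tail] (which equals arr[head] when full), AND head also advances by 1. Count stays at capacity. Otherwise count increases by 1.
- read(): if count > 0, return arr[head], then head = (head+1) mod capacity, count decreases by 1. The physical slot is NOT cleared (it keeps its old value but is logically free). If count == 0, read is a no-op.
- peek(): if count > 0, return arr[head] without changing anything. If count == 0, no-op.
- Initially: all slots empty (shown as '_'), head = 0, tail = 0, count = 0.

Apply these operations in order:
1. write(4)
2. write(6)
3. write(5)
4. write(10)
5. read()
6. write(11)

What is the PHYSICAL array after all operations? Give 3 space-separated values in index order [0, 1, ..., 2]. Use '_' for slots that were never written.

After op 1 (write(4)): arr=[4 _ _] head=0 tail=1 count=1
After op 2 (write(6)): arr=[4 6 _] head=0 tail=2 count=2
After op 3 (write(5)): arr=[4 6 5] head=0 tail=0 count=3
After op 4 (write(10)): arr=[10 6 5] head=1 tail=1 count=3
After op 5 (read()): arr=[10 6 5] head=2 tail=1 count=2
After op 6 (write(11)): arr=[10 11 5] head=2 tail=2 count=3

Answer: 10 11 5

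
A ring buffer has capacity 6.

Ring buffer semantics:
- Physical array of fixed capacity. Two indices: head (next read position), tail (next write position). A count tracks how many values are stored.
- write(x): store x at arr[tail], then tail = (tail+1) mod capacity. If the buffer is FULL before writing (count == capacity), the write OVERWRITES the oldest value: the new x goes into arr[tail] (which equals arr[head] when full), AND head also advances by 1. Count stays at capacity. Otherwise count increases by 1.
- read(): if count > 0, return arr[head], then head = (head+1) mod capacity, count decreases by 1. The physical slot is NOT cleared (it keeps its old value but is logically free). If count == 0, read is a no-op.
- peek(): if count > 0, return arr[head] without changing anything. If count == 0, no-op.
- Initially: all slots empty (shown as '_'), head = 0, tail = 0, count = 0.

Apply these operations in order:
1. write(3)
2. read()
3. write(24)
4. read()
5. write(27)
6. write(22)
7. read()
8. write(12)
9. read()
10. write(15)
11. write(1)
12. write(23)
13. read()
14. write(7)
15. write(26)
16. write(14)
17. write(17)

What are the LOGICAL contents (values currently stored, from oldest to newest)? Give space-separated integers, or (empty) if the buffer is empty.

Answer: 1 23 7 26 14 17

Derivation:
After op 1 (write(3)): arr=[3 _ _ _ _ _] head=0 tail=1 count=1
After op 2 (read()): arr=[3 _ _ _ _ _] head=1 tail=1 count=0
After op 3 (write(24)): arr=[3 24 _ _ _ _] head=1 tail=2 count=1
After op 4 (read()): arr=[3 24 _ _ _ _] head=2 tail=2 count=0
After op 5 (write(27)): arr=[3 24 27 _ _ _] head=2 tail=3 count=1
After op 6 (write(22)): arr=[3 24 27 22 _ _] head=2 tail=4 count=2
After op 7 (read()): arr=[3 24 27 22 _ _] head=3 tail=4 count=1
After op 8 (write(12)): arr=[3 24 27 22 12 _] head=3 tail=5 count=2
After op 9 (read()): arr=[3 24 27 22 12 _] head=4 tail=5 count=1
After op 10 (write(15)): arr=[3 24 27 22 12 15] head=4 tail=0 count=2
After op 11 (write(1)): arr=[1 24 27 22 12 15] head=4 tail=1 count=3
After op 12 (write(23)): arr=[1 23 27 22 12 15] head=4 tail=2 count=4
After op 13 (read()): arr=[1 23 27 22 12 15] head=5 tail=2 count=3
After op 14 (write(7)): arr=[1 23 7 22 12 15] head=5 tail=3 count=4
After op 15 (write(26)): arr=[1 23 7 26 12 15] head=5 tail=4 count=5
After op 16 (write(14)): arr=[1 23 7 26 14 15] head=5 tail=5 count=6
After op 17 (write(17)): arr=[1 23 7 26 14 17] head=0 tail=0 count=6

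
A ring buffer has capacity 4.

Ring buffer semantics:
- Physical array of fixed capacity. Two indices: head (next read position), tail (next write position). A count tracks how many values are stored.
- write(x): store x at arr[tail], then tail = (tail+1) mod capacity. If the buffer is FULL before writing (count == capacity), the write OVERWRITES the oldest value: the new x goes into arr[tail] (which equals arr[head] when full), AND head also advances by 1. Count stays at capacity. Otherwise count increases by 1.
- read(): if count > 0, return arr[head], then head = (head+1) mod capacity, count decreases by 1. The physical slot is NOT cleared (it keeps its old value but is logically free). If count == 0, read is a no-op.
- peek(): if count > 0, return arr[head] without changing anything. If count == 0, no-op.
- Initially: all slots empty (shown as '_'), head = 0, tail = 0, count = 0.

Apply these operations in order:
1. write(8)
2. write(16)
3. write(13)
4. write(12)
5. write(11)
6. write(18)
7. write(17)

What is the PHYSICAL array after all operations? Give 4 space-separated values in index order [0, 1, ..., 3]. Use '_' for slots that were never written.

After op 1 (write(8)): arr=[8 _ _ _] head=0 tail=1 count=1
After op 2 (write(16)): arr=[8 16 _ _] head=0 tail=2 count=2
After op 3 (write(13)): arr=[8 16 13 _] head=0 tail=3 count=3
After op 4 (write(12)): arr=[8 16 13 12] head=0 tail=0 count=4
After op 5 (write(11)): arr=[11 16 13 12] head=1 tail=1 count=4
After op 6 (write(18)): arr=[11 18 13 12] head=2 tail=2 count=4
After op 7 (write(17)): arr=[11 18 17 12] head=3 tail=3 count=4

Answer: 11 18 17 12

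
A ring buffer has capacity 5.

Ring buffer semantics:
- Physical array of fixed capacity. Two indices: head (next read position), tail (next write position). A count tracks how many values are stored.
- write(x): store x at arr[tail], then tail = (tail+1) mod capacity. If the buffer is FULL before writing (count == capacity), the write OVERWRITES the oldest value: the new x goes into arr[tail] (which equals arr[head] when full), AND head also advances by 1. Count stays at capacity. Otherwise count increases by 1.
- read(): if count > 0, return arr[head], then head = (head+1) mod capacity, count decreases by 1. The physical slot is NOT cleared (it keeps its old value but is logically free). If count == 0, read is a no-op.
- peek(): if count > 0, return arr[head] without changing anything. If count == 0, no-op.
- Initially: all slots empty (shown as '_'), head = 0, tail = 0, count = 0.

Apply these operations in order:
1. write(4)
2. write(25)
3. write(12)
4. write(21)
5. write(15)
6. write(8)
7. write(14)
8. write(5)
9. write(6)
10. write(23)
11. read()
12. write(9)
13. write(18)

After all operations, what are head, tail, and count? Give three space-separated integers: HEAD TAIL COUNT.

After op 1 (write(4)): arr=[4 _ _ _ _] head=0 tail=1 count=1
After op 2 (write(25)): arr=[4 25 _ _ _] head=0 tail=2 count=2
After op 3 (write(12)): arr=[4 25 12 _ _] head=0 tail=3 count=3
After op 4 (write(21)): arr=[4 25 12 21 _] head=0 tail=4 count=4
After op 5 (write(15)): arr=[4 25 12 21 15] head=0 tail=0 count=5
After op 6 (write(8)): arr=[8 25 12 21 15] head=1 tail=1 count=5
After op 7 (write(14)): arr=[8 14 12 21 15] head=2 tail=2 count=5
After op 8 (write(5)): arr=[8 14 5 21 15] head=3 tail=3 count=5
After op 9 (write(6)): arr=[8 14 5 6 15] head=4 tail=4 count=5
After op 10 (write(23)): arr=[8 14 5 6 23] head=0 tail=0 count=5
After op 11 (read()): arr=[8 14 5 6 23] head=1 tail=0 count=4
After op 12 (write(9)): arr=[9 14 5 6 23] head=1 tail=1 count=5
After op 13 (write(18)): arr=[9 18 5 6 23] head=2 tail=2 count=5

Answer: 2 2 5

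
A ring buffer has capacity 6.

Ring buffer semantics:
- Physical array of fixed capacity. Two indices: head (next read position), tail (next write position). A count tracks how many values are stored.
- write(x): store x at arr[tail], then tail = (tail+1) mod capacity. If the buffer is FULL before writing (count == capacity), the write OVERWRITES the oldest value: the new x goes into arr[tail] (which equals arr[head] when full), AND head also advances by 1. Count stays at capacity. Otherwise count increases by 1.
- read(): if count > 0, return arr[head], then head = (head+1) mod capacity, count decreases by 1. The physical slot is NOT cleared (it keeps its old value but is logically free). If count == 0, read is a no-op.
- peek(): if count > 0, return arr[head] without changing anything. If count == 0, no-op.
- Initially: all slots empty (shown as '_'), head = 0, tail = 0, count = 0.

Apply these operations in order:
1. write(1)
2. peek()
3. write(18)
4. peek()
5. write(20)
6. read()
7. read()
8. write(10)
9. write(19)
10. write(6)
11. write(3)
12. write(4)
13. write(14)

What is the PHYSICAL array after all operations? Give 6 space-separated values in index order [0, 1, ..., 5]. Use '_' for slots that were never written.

Answer: 3 4 14 10 19 6

Derivation:
After op 1 (write(1)): arr=[1 _ _ _ _ _] head=0 tail=1 count=1
After op 2 (peek()): arr=[1 _ _ _ _ _] head=0 tail=1 count=1
After op 3 (write(18)): arr=[1 18 _ _ _ _] head=0 tail=2 count=2
After op 4 (peek()): arr=[1 18 _ _ _ _] head=0 tail=2 count=2
After op 5 (write(20)): arr=[1 18 20 _ _ _] head=0 tail=3 count=3
After op 6 (read()): arr=[1 18 20 _ _ _] head=1 tail=3 count=2
After op 7 (read()): arr=[1 18 20 _ _ _] head=2 tail=3 count=1
After op 8 (write(10)): arr=[1 18 20 10 _ _] head=2 tail=4 count=2
After op 9 (write(19)): arr=[1 18 20 10 19 _] head=2 tail=5 count=3
After op 10 (write(6)): arr=[1 18 20 10 19 6] head=2 tail=0 count=4
After op 11 (write(3)): arr=[3 18 20 10 19 6] head=2 tail=1 count=5
After op 12 (write(4)): arr=[3 4 20 10 19 6] head=2 tail=2 count=6
After op 13 (write(14)): arr=[3 4 14 10 19 6] head=3 tail=3 count=6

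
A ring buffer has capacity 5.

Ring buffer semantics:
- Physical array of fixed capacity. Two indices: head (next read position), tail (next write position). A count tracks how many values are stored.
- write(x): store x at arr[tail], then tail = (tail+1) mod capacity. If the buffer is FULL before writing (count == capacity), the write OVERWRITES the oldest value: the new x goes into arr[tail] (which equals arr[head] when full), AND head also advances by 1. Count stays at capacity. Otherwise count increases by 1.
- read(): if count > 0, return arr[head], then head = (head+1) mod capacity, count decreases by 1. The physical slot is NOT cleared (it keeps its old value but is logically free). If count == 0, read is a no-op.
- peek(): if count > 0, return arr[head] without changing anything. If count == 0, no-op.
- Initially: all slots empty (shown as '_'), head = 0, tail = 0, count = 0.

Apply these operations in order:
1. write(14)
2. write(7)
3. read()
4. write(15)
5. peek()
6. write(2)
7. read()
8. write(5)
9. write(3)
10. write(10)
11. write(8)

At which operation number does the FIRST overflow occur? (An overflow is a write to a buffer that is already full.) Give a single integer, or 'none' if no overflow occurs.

Answer: 11

Derivation:
After op 1 (write(14)): arr=[14 _ _ _ _] head=0 tail=1 count=1
After op 2 (write(7)): arr=[14 7 _ _ _] head=0 tail=2 count=2
After op 3 (read()): arr=[14 7 _ _ _] head=1 tail=2 count=1
After op 4 (write(15)): arr=[14 7 15 _ _] head=1 tail=3 count=2
After op 5 (peek()): arr=[14 7 15 _ _] head=1 tail=3 count=2
After op 6 (write(2)): arr=[14 7 15 2 _] head=1 tail=4 count=3
After op 7 (read()): arr=[14 7 15 2 _] head=2 tail=4 count=2
After op 8 (write(5)): arr=[14 7 15 2 5] head=2 tail=0 count=3
After op 9 (write(3)): arr=[3 7 15 2 5] head=2 tail=1 count=4
After op 10 (write(10)): arr=[3 10 15 2 5] head=2 tail=2 count=5
After op 11 (write(8)): arr=[3 10 8 2 5] head=3 tail=3 count=5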